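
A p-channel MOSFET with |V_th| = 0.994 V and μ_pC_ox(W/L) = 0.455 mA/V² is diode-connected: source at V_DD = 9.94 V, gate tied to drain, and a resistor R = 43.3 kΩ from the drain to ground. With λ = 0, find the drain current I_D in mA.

I_D = 0.186 mA

With gate tied to drain, V_SG = V_SD ≥ V_SG − |V_th|, so the device is in saturation.
KCL at the drain: ½ k_p (V_SG − |V_th|)² = (V_DD − V_SG)/R.
Let x = V_SG − 0.994. Then 9.85 x² + x − 8.946 = 0, giving x = 0.904 V (positive root), so V_SG = 1.9 V.
I_D = (V_DD − V_SG)/R = (9.94 − 1.9) / 43.3 = 0.186 mA.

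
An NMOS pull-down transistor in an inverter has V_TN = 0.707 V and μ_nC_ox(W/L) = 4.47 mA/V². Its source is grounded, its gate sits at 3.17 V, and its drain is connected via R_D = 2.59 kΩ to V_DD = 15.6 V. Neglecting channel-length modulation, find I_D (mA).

V_GS = V_G = 3.17 V, so V_ov = 3.17 − 0.707 = 2.46 V.
Assume saturation: I_D = ½ k_n V_ov² = 0.5 × 4.47 × 2.46² = 13.6 mA, giving V_DS = V_DD − I_D R_D = 15.6 − 13.6 × 2.59 = -19.5 V.
But -19.5 V < V_ov = 2.46 V, so the device is actually in triode.
In triode I_D = k_n[V_ov V_DS − ½ V_DS²] and I_D = (V_DD − V_DS)/R_D. Equating: 5.79 V_DS² − 29.51 V_DS + 15.6 = 0, giving V_DS = 0.599 V (the root below V_ov).
I_D = (15.6 − 0.599) / 2.59 = 5.79 mA.

I_D = 5.79 mA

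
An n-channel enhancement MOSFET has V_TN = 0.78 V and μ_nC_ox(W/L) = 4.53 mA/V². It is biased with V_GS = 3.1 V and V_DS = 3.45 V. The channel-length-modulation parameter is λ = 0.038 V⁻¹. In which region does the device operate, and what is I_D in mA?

Saturation; I_D = 13.8 mA

V_ov = V_GS − V_TN = 3.1 − 0.78 = 2.32 V.
Since V_DS = 3.45 V ≥ V_ov = 2.32 V, the device is in saturation.
I_D = ½ k_n V_ov² (1 + λ V_DS) = 0.5 × 4.53 × 2.32² × (1 + 0.038 × 3.45) = 13.8 mA.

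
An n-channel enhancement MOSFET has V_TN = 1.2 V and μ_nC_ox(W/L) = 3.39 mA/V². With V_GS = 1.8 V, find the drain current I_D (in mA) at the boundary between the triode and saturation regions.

At the boundary V_DS = V_ov = V_GS − V_TN = 1.8 − 1.2 = 0.6 V.
I_D = ½ k_n V_ov² = 0.5 × 3.39 × 0.6² = 0.61 mA.

I_D = 0.610 mA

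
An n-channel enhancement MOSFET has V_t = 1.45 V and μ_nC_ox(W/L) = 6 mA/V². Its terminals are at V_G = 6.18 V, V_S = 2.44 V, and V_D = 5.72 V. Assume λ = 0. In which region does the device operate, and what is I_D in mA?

Saturation; I_D = 15.7 mA

V_GS = V_G − V_S = 6.18 − 2.44 = 3.74 V; V_DS = V_D − V_S = 5.72 − 2.44 = 3.28 V.
V_ov = V_GS − V_t = 3.74 − 1.45 = 2.29 V.
Since V_DS = 3.28 V ≥ V_ov = 2.29 V, the device is in saturation.
I_D = ½ k_n V_ov² = 0.5 × 6 × 2.29² = 15.7 mA.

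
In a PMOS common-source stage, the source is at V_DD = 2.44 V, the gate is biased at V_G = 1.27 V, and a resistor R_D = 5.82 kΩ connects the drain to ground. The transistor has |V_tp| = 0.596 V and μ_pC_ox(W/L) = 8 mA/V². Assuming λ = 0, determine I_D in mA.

V_SG = V_DD − V_G = 2.44 − 1.27 = 1.17 V, so V_ov = 1.17 − 0.596 = 0.574 V.
Assume saturation: I_D = ½ k_p V_ov² = 0.5 × 8 × 0.574² = 1.32 mA, giving V_SD = V_DD − I_D R_D = 2.44 − 1.32 × 5.82 = -5.23 V.
But -5.23 V < V_ov = 0.574 V, so the device is actually in triode.
In triode I_D = k_p[V_ov V_SD − ½ V_SD²] and I_D = (V_DD − V_SD)/R_D. Equating: 23.3 V_SD² − 27.73 V_SD + 2.44 = 0, giving V_SD = 0.0957 V (the root below V_ov).
I_D = (2.44 − 0.0957) / 5.82 = 0.403 mA.

I_D = 0.403 mA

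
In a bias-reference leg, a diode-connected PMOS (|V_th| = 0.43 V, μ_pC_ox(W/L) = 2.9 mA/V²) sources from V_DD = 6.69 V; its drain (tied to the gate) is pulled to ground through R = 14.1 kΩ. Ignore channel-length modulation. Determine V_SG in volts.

With gate tied to drain, V_SG = V_SD ≥ V_SG − |V_th|, so the device is in saturation.
KCL at the drain: ½ k_p (V_SG − |V_th|)² = (V_DD − V_SG)/R.
Let x = V_SG − 0.43. Then 20.4 x² + x − 6.26 = 0, giving x = 0.529 V (positive root), so V_SG = 0.959 V.
I_D = (V_DD − V_SG)/R = (6.69 − 0.959) / 14.1 = 0.406 mA.

V_SG = 0.959 V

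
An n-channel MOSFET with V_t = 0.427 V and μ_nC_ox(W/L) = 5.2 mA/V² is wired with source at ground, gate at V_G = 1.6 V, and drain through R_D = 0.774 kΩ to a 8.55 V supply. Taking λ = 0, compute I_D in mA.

V_GS = V_G = 1.6 V, so V_ov = 1.6 − 0.427 = 1.17 V.
Assume saturation: I_D = ½ k_n V_ov² = 0.5 × 5.2 × 1.17² = 3.58 mA, giving V_DS = V_DD − I_D R_D = 8.55 − 3.58 × 0.774 = 5.78 V.
V_DS = 5.78 V ≥ V_ov = 1.17 V, confirming saturation.

I_D = 3.58 mA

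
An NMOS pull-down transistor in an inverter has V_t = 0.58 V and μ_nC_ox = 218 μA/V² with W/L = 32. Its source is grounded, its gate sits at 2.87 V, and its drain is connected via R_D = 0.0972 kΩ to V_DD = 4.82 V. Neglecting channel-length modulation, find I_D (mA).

I_D = 18.3 mA

V_GS = V_G = 2.87 V, so V_ov = 2.87 − 0.58 = 2.29 V.
k_n = μ_nC_ox · (W/L) = 6.976 mA/V².
Assume saturation: I_D = ½ k_n V_ov² = 0.5 × 6.976 × 2.29² = 18.3 mA, giving V_DS = V_DD − I_D R_D = 4.82 − 18.3 × 0.0972 = 3.04 V.
V_DS = 3.04 V ≥ V_ov = 2.29 V, confirming saturation.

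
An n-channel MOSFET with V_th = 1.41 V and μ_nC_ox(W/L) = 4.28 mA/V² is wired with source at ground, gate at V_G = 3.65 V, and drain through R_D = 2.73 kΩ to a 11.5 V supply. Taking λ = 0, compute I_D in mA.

I_D = 4.04 mA

V_GS = V_G = 3.65 V, so V_ov = 3.65 − 1.41 = 2.24 V.
Assume saturation: I_D = ½ k_n V_ov² = 0.5 × 4.28 × 2.24² = 10.7 mA, giving V_DS = V_DD − I_D R_D = 11.5 − 10.7 × 2.73 = -17.8 V.
But -17.8 V < V_ov = 2.24 V, so the device is actually in triode.
In triode I_D = k_n[V_ov V_DS − ½ V_DS²] and I_D = (V_DD − V_DS)/R_D. Equating: 5.84 V_DS² − 27.17 V_DS + 11.5 = 0, giving V_DS = 0.471 V (the root below V_ov).
I_D = (11.5 − 0.471) / 2.73 = 4.04 mA.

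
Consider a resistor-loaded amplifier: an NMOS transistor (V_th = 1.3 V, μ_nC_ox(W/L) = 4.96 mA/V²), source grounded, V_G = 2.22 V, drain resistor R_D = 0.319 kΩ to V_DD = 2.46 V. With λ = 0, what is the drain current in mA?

I_D = 2.10 mA

V_GS = V_G = 2.22 V, so V_ov = 2.22 − 1.3 = 0.92 V.
Assume saturation: I_D = ½ k_n V_ov² = 0.5 × 4.96 × 0.92² = 2.1 mA, giving V_DS = V_DD − I_D R_D = 2.46 − 2.1 × 0.319 = 1.79 V.
V_DS = 1.79 V ≥ V_ov = 0.92 V, confirming saturation.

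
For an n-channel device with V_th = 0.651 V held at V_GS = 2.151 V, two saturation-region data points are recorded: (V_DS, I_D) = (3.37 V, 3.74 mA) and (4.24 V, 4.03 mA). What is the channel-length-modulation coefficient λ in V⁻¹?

With V_GS fixed, I_D ∝ (1 + λ V_DS) in saturation, so I_D2/I_D1 = (1 + λ V_DS2)/(1 + λ V_DS1).
4.03/3.74 = 1.078 = (1 + 4.24 λ)/(1 + 3.37 λ).
Solving: λ (I_D1 V_DS2 − I_D2 V_DS1) = I_D2 − I_D1, so λ = (4.03 − 3.74) / (3.74 × 4.24 − 4.03 × 3.37) = 0.29 / 2.28 = 0.127 V⁻¹.

λ = 0.127 V⁻¹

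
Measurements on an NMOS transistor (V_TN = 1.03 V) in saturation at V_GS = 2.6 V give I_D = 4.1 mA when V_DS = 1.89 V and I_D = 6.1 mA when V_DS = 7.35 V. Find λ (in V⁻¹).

With V_GS fixed, I_D ∝ (1 + λ V_DS) in saturation, so I_D2/I_D1 = (1 + λ V_DS2)/(1 + λ V_DS1).
6.1/4.1 = 1.488 = (1 + 7.35 λ)/(1 + 1.89 λ).
Solving: λ (I_D1 V_DS2 − I_D2 V_DS1) = I_D2 − I_D1, so λ = (6.1 − 4.1) / (4.1 × 7.35 − 6.1 × 1.89) = 2 / 18.6 = 0.107 V⁻¹.

λ = 0.107 V⁻¹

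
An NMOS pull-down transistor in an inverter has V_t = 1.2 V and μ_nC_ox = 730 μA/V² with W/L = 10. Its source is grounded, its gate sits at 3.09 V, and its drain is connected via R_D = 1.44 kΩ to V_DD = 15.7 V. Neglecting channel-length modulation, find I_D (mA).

V_GS = V_G = 3.09 V, so V_ov = 3.09 − 1.2 = 1.89 V.
k_n = μ_nC_ox · (W/L) = 7.3 mA/V².
Assume saturation: I_D = ½ k_n V_ov² = 0.5 × 7.3 × 1.89² = 13 mA, giving V_DS = V_DD − I_D R_D = 15.7 − 13 × 1.44 = -3.07 V.
But -3.07 V < V_ov = 1.89 V, so the device is actually in triode.
In triode I_D = k_n[V_ov V_DS − ½ V_DS²] and I_D = (V_DD − V_DS)/R_D. Equating: 5.26 V_DS² − 20.87 V_DS + 15.7 = 0, giving V_DS = 1.01 V (the root below V_ov).
I_D = (15.7 − 1.01) / 1.44 = 10.2 mA.

I_D = 10.2 mA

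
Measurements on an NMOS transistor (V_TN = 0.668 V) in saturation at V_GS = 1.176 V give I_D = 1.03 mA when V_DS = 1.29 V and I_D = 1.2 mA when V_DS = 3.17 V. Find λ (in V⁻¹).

With V_GS fixed, I_D ∝ (1 + λ V_DS) in saturation, so I_D2/I_D1 = (1 + λ V_DS2)/(1 + λ V_DS1).
1.2/1.03 = 1.165 = (1 + 3.17 λ)/(1 + 1.29 λ).
Solving: λ (I_D1 V_DS2 − I_D2 V_DS1) = I_D2 − I_D1, so λ = (1.2 − 1.03) / (1.03 × 3.17 − 1.2 × 1.29) = 0.17 / 1.72 = 0.099 V⁻¹.

λ = 0.0990 V⁻¹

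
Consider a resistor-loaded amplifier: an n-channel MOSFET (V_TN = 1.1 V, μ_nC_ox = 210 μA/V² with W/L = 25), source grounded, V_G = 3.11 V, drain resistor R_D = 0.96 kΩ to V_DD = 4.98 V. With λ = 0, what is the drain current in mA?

V_GS = V_G = 3.11 V, so V_ov = 3.11 − 1.1 = 2.01 V.
k_n = μ_nC_ox · (W/L) = 5.25 mA/V².
Assume saturation: I_D = ½ k_n V_ov² = 0.5 × 5.25 × 2.01² = 10.6 mA, giving V_DS = V_DD − I_D R_D = 4.98 − 10.6 × 0.96 = -5.2 V.
But -5.2 V < V_ov = 2.01 V, so the device is actually in triode.
In triode I_D = k_n[V_ov V_DS − ½ V_DS²] and I_D = (V_DD − V_DS)/R_D. Equating: 2.52 V_DS² − 11.13 V_DS + 4.98 = 0, giving V_DS = 0.505 V (the root below V_ov).
I_D = (4.98 − 0.505) / 0.96 = 4.66 mA.

I_D = 4.66 mA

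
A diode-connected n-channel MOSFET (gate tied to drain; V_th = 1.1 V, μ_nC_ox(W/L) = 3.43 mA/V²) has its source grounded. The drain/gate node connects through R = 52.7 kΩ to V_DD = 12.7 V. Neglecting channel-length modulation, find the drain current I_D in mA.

With gate tied to drain, V_GS = V_DS ≥ V_GS − V_th, so the device is in saturation.
KCL at the drain: ½ k_n (V_GS − V_th)² = (V_DD − V_GS)/R.
Let x = V_GS − 1.1. Then 90.4 x² + x − 11.6 = 0, giving x = 0.353 V (positive root), so V_GS = 1.45 V.
I_D = (V_DD − V_GS)/R = (12.7 − 1.45) / 52.7 = 0.213 mA.

I_D = 0.213 mA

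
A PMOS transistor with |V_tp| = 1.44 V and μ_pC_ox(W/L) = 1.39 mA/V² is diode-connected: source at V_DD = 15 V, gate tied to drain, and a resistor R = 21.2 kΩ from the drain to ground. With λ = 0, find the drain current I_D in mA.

I_D = 0.596 mA

With gate tied to drain, V_SG = V_SD ≥ V_SG − |V_tp|, so the device is in saturation.
KCL at the drain: ½ k_p (V_SG − |V_tp|)² = (V_DD − V_SG)/R.
Let x = V_SG − 1.44. Then 14.7 x² + x − 13.56 = 0, giving x = 0.926 V (positive root), so V_SG = 2.37 V.
I_D = (V_DD − V_SG)/R = (15 − 2.37) / 21.2 = 0.596 mA.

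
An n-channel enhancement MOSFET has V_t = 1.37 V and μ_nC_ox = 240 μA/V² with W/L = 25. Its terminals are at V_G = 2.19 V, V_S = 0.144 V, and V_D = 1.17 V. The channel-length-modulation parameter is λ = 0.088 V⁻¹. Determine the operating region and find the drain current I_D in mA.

Saturation; I_D = 1.49 mA

V_GS = V_G − V_S = 2.19 − 0.144 = 2.05 V; V_DS = V_D − V_S = 1.17 − 0.144 = 1.03 V.
k_n = μ_nC_ox · (W/L) = 6 mA/V².
V_ov = V_GS − V_t = 2.05 − 1.37 = 0.676 V.
Since V_DS = 1.03 V ≥ V_ov = 0.676 V, the device is in saturation.
I_D = ½ k_n V_ov² (1 + λ V_DS) = 0.5 × 6 × 0.676² × (1 + 0.088 × 1.03) = 1.49 mA.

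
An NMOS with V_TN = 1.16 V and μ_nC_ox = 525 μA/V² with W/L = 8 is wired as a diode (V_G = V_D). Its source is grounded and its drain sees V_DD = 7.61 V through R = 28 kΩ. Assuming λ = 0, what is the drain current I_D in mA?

With gate tied to drain, V_GS = V_DS ≥ V_GS − V_TN, so the device is in saturation.
k_n = μ_nC_ox · (W/L) = 4.2 mA/V².
KCL at the drain: ½ k_n (V_GS − V_TN)² = (V_DD − V_GS)/R.
Let x = V_GS − 1.16. Then 58.8 x² + x − 6.45 = 0, giving x = 0.323 V (positive root), so V_GS = 1.48 V.
I_D = (V_DD − V_GS)/R = (7.61 − 1.48) / 28 = 0.219 mA.

I_D = 0.219 mA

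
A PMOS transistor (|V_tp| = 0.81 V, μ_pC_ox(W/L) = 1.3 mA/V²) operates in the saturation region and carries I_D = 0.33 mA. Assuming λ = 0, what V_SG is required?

V_SG = 1.52 V

In saturation I_D = ½ k_p (V_SG − |V_tp|)², so V_SG − |V_tp| = √(2 I_D / k_p) = √(2 × 0.33 / 1.3) = 0.713 V.
V_SG = 0.81 + 0.713 = 1.52 V.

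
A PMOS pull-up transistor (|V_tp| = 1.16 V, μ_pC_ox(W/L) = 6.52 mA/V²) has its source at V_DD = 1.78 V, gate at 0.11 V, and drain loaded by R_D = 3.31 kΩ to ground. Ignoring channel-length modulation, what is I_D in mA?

V_SG = V_DD − V_G = 1.78 − 0.11 = 1.67 V, so V_ov = 1.67 − 1.16 = 0.51 V.
Assume saturation: I_D = ½ k_p V_ov² = 0.5 × 6.52 × 0.51² = 0.848 mA, giving V_SD = V_DD − I_D R_D = 1.78 − 0.848 × 3.31 = -1.03 V.
But -1.03 V < V_ov = 0.51 V, so the device is actually in triode.
In triode I_D = k_p[V_ov V_SD − ½ V_SD²] and I_D = (V_DD − V_SD)/R_D. Equating: 10.8 V_SD² − 12.01 V_SD + 1.78 = 0, giving V_SD = 0.176 V (the root below V_ov).
I_D = (1.78 − 0.176) / 3.31 = 0.485 mA.

I_D = 0.485 mA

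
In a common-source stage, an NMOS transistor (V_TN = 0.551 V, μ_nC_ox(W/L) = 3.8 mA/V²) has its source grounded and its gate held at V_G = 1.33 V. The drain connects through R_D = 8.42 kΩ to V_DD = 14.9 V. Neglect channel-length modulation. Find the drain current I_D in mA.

I_D = 1.15 mA

V_GS = V_G = 1.33 V, so V_ov = 1.33 − 0.551 = 0.779 V.
Assume saturation: I_D = ½ k_n V_ov² = 0.5 × 3.8 × 0.779² = 1.15 mA, giving V_DS = V_DD − I_D R_D = 14.9 − 1.15 × 8.42 = 5.19 V.
V_DS = 5.19 V ≥ V_ov = 0.779 V, confirming saturation.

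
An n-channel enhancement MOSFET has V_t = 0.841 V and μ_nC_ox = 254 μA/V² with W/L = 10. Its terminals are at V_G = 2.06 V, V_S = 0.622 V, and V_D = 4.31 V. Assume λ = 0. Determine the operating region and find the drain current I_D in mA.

Saturation; I_D = 0.453 mA

V_GS = V_G − V_S = 2.06 − 0.622 = 1.44 V; V_DS = V_D − V_S = 4.31 − 0.622 = 3.69 V.
k_n = μ_nC_ox · (W/L) = 2.54 mA/V².
V_ov = V_GS − V_t = 1.44 − 0.841 = 0.597 V.
Since V_DS = 3.69 V ≥ V_ov = 0.597 V, the device is in saturation.
I_D = ½ k_n V_ov² = 0.5 × 2.54 × 0.597² = 0.453 mA.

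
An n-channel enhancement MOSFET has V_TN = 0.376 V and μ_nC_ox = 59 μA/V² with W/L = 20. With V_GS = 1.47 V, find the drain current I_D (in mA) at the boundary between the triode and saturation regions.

I_D = 0.706 mA

At the boundary V_DS = V_ov = V_GS − V_TN = 1.47 − 0.376 = 1.09 V.
k_n = μ_nC_ox · (W/L) = 1.18 mA/V².
I_D = ½ k_n V_ov² = 0.5 × 1.18 × 1.09² = 0.706 mA.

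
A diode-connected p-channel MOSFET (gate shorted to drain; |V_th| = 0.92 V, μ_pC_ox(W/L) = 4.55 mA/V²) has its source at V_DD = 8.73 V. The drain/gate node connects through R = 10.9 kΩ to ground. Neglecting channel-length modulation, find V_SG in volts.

V_SG = 1.46 V

With gate tied to drain, V_SG = V_SD ≥ V_SG − |V_th|, so the device is in saturation.
KCL at the drain: ½ k_p (V_SG − |V_th|)² = (V_DD − V_SG)/R.
Let x = V_SG − 0.92. Then 24.8 x² + x − 7.81 = 0, giving x = 0.541 V (positive root), so V_SG = 1.46 V.
I_D = (V_DD − V_SG)/R = (8.73 − 1.46) / 10.9 = 0.667 mA.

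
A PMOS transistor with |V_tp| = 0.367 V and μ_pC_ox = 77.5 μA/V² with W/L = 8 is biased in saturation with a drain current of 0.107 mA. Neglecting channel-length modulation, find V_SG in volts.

V_SG = 0.955 V

k_p = μ_pC_ox · (W/L) = 0.62 mA/V².
In saturation I_D = ½ k_p (V_SG − |V_tp|)², so V_SG − |V_tp| = √(2 I_D / k_p) = √(2 × 0.107 / 0.62) = 0.588 V.
V_SG = 0.367 + 0.588 = 0.955 V.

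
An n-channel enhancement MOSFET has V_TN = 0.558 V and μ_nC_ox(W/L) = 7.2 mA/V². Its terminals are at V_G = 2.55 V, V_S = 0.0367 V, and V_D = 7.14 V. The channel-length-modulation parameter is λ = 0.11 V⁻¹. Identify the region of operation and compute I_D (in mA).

Saturation; I_D = 24.5 mA

V_GS = V_G − V_S = 2.55 − 0.0367 = 2.51 V; V_DS = V_D − V_S = 7.14 − 0.0367 = 7.1 V.
V_ov = V_GS − V_TN = 2.51 − 0.558 = 1.96 V.
Since V_DS = 7.1 V ≥ V_ov = 1.96 V, the device is in saturation.
I_D = ½ k_n V_ov² (1 + λ V_DS) = 0.5 × 7.2 × 1.96² × (1 + 0.11 × 7.1) = 24.5 mA.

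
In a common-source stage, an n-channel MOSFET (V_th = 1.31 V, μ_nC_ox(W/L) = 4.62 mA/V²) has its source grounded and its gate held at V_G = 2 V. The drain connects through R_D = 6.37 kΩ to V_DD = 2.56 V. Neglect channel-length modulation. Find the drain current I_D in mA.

I_D = 0.381 mA

V_GS = V_G = 2 V, so V_ov = 2 − 1.31 = 0.69 V.
Assume saturation: I_D = ½ k_n V_ov² = 0.5 × 4.62 × 0.69² = 1.1 mA, giving V_DS = V_DD − I_D R_D = 2.56 − 1.1 × 6.37 = -4.45 V.
But -4.45 V < V_ov = 0.69 V, so the device is actually in triode.
In triode I_D = k_n[V_ov V_DS − ½ V_DS²] and I_D = (V_DD − V_DS)/R_D. Equating: 14.7 V_DS² − 21.31 V_DS + 2.56 = 0, giving V_DS = 0.132 V (the root below V_ov).
I_D = (2.56 − 0.132) / 6.37 = 0.381 mA.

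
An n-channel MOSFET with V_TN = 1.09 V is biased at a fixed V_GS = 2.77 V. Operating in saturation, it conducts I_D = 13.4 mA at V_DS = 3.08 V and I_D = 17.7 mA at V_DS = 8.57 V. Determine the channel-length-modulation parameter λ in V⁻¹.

λ = 0.0713 V⁻¹

With V_GS fixed, I_D ∝ (1 + λ V_DS) in saturation, so I_D2/I_D1 = (1 + λ V_DS2)/(1 + λ V_DS1).
17.7/13.4 = 1.321 = (1 + 8.57 λ)/(1 + 3.08 λ).
Solving: λ (I_D1 V_DS2 − I_D2 V_DS1) = I_D2 − I_D1, so λ = (17.7 − 13.4) / (13.4 × 8.57 − 17.7 × 3.08) = 4.3 / 60.3 = 0.0713 V⁻¹.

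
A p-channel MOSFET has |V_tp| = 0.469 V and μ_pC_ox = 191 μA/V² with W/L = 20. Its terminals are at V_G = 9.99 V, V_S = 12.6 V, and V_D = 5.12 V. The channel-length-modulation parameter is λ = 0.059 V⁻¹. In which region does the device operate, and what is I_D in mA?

V_SG = V_S − V_G = 12.6 − 9.99 = 2.61 V; V_SD = V_S − V_D = 12.6 − 5.12 = 7.48 V.
k_p = μ_pC_ox · (W/L) = 3.82 mA/V².
V_ov = V_SG − |V_tp| = 2.61 − 0.469 = 2.14 V.
Since V_SD = 7.48 V ≥ V_ov = 2.14 V, the device is in saturation.
I_D = ½ k_p V_ov² (1 + λ V_SD) = 0.5 × 3.82 × 2.14² × (1 + 0.059 × 7.48) = 12.6 mA.

Saturation; I_D = 12.6 mA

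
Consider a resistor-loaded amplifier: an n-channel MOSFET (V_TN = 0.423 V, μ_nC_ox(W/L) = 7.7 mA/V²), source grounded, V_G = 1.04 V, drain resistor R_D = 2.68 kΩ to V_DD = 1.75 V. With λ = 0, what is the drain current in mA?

I_D = 0.600 mA

V_GS = V_G = 1.04 V, so V_ov = 1.04 − 0.423 = 0.617 V.
Assume saturation: I_D = ½ k_n V_ov² = 0.5 × 7.7 × 0.617² = 1.47 mA, giving V_DS = V_DD − I_D R_D = 1.75 − 1.47 × 2.68 = -2.18 V.
But -2.18 V < V_ov = 0.617 V, so the device is actually in triode.
In triode I_D = k_n[V_ov V_DS − ½ V_DS²] and I_D = (V_DD − V_DS)/R_D. Equating: 10.3 V_DS² − 13.73 V_DS + 1.75 = 0, giving V_DS = 0.143 V (the root below V_ov).
I_D = (1.75 − 0.143) / 2.68 = 0.6 mA.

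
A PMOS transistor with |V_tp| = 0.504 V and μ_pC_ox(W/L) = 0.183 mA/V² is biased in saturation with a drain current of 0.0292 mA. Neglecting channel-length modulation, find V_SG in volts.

In saturation I_D = ½ k_p (V_SG − |V_tp|)², so V_SG − |V_tp| = √(2 I_D / k_p) = √(2 × 0.0292 / 0.183) = 0.565 V.
V_SG = 0.504 + 0.565 = 1.07 V.

V_SG = 1.07 V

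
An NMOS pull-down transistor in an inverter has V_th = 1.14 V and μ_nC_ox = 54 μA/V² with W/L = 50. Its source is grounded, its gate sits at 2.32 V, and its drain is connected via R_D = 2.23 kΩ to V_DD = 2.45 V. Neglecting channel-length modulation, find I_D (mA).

I_D = 0.943 mA

V_GS = V_G = 2.32 V, so V_ov = 2.32 − 1.14 = 1.18 V.
k_n = μ_nC_ox · (W/L) = 2.7 mA/V².
Assume saturation: I_D = ½ k_n V_ov² = 0.5 × 2.7 × 1.18² = 1.88 mA, giving V_DS = V_DD − I_D R_D = 2.45 − 1.88 × 2.23 = -1.74 V.
But -1.74 V < V_ov = 1.18 V, so the device is actually in triode.
In triode I_D = k_n[V_ov V_DS − ½ V_DS²] and I_D = (V_DD − V_DS)/R_D. Equating: 3.01 V_DS² − 8.105 V_DS + 2.45 = 0, giving V_DS = 0.347 V (the root below V_ov).
I_D = (2.45 − 0.347) / 2.23 = 0.943 mA.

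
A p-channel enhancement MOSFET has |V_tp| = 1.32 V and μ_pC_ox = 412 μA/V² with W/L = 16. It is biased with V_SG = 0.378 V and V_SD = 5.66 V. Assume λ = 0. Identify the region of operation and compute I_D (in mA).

V_SG = 0.378 V < |V_tp| = 1.32 V, so the transistor is in cutoff.

Cutoff; I_D = 0 mA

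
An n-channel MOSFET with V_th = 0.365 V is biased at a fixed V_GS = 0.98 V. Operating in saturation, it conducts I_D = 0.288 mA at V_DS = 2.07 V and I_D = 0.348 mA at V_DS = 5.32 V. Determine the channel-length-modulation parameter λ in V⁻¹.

λ = 0.0739 V⁻¹

With V_GS fixed, I_D ∝ (1 + λ V_DS) in saturation, so I_D2/I_D1 = (1 + λ V_DS2)/(1 + λ V_DS1).
0.348/0.288 = 1.208 = (1 + 5.32 λ)/(1 + 2.07 λ).
Solving: λ (I_D1 V_DS2 − I_D2 V_DS1) = I_D2 − I_D1, so λ = (0.348 − 0.288) / (0.288 × 5.32 − 0.348 × 2.07) = 0.06 / 0.812 = 0.0739 V⁻¹.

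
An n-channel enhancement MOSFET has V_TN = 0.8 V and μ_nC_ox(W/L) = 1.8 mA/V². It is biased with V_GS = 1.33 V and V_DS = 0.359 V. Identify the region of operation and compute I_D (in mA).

V_ov = V_GS − V_TN = 1.33 − 0.8 = 0.53 V.
Since V_DS = 0.359 V < V_ov = 0.53 V, the device is in the triode region.
I_D = k_n [V_ov · V_DS − ½ V_DS²] = 1.8 × [0.53 × 0.359 − 0.5 × 0.359²] = 0.226 mA.

Triode; I_D = 0.226 mA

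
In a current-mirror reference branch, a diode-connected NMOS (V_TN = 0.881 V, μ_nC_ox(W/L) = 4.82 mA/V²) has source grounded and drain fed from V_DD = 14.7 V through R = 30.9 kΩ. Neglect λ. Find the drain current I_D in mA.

I_D = 0.433 mA

With gate tied to drain, V_GS = V_DS ≥ V_GS − V_TN, so the device is in saturation.
KCL at the drain: ½ k_n (V_GS − V_TN)² = (V_DD − V_GS)/R.
Let x = V_GS − 0.881. Then 74.5 x² + x − 13.82 = 0, giving x = 0.424 V (positive root), so V_GS = 1.31 V.
I_D = (V_DD − V_GS)/R = (14.7 − 1.31) / 30.9 = 0.433 mA.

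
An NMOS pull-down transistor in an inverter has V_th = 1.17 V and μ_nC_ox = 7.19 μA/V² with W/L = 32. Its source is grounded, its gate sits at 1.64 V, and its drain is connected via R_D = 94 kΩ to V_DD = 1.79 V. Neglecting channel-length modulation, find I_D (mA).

I_D = 0.0169 mA

V_GS = V_G = 1.64 V, so V_ov = 1.64 − 1.17 = 0.47 V.
k_n = μ_nC_ox · (W/L) = 0.2301 mA/V².
Assume saturation: I_D = ½ k_n V_ov² = 0.5 × 0.2301 × 0.47² = 0.0254 mA, giving V_DS = V_DD − I_D R_D = 1.79 − 0.0254 × 94 = -0.599 V.
But -0.599 V < V_ov = 0.47 V, so the device is actually in triode.
In triode I_D = k_n[V_ov V_DS − ½ V_DS²] and I_D = (V_DD − V_DS)/R_D. Equating: 10.8 V_DS² − 11.16 V_DS + 1.79 = 0, giving V_DS = 0.198 V (the root below V_ov).
I_D = (1.79 − 0.198) / 94 = 0.0169 mA.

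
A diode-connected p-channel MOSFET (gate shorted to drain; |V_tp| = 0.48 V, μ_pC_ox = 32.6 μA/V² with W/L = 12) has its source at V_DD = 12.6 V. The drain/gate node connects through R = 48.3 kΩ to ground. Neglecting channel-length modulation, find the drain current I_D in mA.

I_D = 0.229 mA

With gate tied to drain, V_SG = V_SD ≥ V_SG − |V_tp|, so the device is in saturation.
k_p = μ_pC_ox · (W/L) = 0.3912 mA/V².
KCL at the drain: ½ k_p (V_SG − |V_tp|)² = (V_DD − V_SG)/R.
Let x = V_SG − 0.48. Then 9.45 x² + x − 12.12 = 0, giving x = 1.08 V (positive root), so V_SG = 1.56 V.
I_D = (V_DD − V_SG)/R = (12.6 − 1.56) / 48.3 = 0.229 mA.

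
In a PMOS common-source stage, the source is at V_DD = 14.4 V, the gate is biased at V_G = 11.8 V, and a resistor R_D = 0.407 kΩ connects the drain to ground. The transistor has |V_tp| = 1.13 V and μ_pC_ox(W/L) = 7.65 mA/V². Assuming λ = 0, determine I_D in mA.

I_D = 8.27 mA

V_SG = V_DD − V_G = 14.4 − 11.8 = 2.6 V, so V_ov = 2.6 − 1.13 = 1.47 V.
Assume saturation: I_D = ½ k_p V_ov² = 0.5 × 7.65 × 1.47² = 8.27 mA, giving V_SD = V_DD − I_D R_D = 14.4 − 8.27 × 0.407 = 11 V.
V_SD = 11 V ≥ V_ov = 1.47 V, confirming saturation.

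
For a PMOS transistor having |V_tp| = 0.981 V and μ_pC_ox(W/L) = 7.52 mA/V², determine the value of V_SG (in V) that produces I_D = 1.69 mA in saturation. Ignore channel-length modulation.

V_SG = 1.65 V

In saturation I_D = ½ k_p (V_SG − |V_tp|)², so V_SG − |V_tp| = √(2 I_D / k_p) = √(2 × 1.69 / 7.52) = 0.67 V.
V_SG = 0.981 + 0.67 = 1.65 V.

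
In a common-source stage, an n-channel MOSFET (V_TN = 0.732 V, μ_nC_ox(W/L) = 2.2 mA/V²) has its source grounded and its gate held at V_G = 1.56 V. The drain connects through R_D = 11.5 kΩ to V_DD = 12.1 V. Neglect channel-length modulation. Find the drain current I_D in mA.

V_GS = V_G = 1.56 V, so V_ov = 1.56 − 0.732 = 0.828 V.
Assume saturation: I_D = ½ k_n V_ov² = 0.5 × 2.2 × 0.828² = 0.754 mA, giving V_DS = V_DD − I_D R_D = 12.1 − 0.754 × 11.5 = 3.43 V.
V_DS = 3.43 V ≥ V_ov = 0.828 V, confirming saturation.

I_D = 0.754 mA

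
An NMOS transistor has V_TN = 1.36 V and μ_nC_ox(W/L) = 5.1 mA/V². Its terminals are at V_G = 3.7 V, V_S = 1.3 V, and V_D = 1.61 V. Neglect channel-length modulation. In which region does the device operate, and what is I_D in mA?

Triode; I_D = 1.40 mA

V_GS = V_G − V_S = 3.7 − 1.3 = 2.4 V; V_DS = V_D − V_S = 1.61 − 1.3 = 0.31 V.
V_ov = V_GS − V_TN = 2.4 − 1.36 = 1.04 V.
Since V_DS = 0.31 V < V_ov = 1.04 V, the device is in the triode region.
I_D = k_n [V_ov · V_DS − ½ V_DS²] = 5.1 × [1.04 × 0.31 − 0.5 × 0.31²] = 1.4 mA.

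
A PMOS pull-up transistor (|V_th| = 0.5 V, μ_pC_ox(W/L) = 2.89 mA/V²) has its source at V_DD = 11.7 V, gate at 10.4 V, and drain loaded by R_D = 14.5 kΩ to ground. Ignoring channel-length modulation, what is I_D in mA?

I_D = 0.774 mA

V_SG = V_DD − V_G = 11.7 − 10.4 = 1.3 V, so V_ov = 1.3 − 0.5 = 0.8 V.
Assume saturation: I_D = ½ k_p V_ov² = 0.5 × 2.89 × 0.8² = 0.925 mA, giving V_SD = V_DD − I_D R_D = 11.7 − 0.925 × 14.5 = -1.71 V.
But -1.71 V < V_ov = 0.8 V, so the device is actually in triode.
In triode I_D = k_p[V_ov V_SD − ½ V_SD²] and I_D = (V_DD − V_SD)/R_D. Equating: 21 V_SD² − 34.52 V_SD + 11.7 = 0, giving V_SD = 0.477 V (the root below V_ov).
I_D = (11.7 − 0.477) / 14.5 = 0.774 mA.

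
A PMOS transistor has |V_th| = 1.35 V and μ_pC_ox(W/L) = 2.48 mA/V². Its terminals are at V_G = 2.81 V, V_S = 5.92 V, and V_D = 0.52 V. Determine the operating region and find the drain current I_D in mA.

V_SG = V_S − V_G = 5.92 − 2.81 = 3.11 V; V_SD = V_S − V_D = 5.92 − 0.52 = 5.4 V.
V_ov = V_SG − |V_th| = 3.11 − 1.35 = 1.76 V.
Since V_SD = 5.4 V ≥ V_ov = 1.76 V, the device is in saturation.
I_D = ½ k_p V_ov² = 0.5 × 2.48 × 1.76² = 3.84 mA.

Saturation; I_D = 3.84 mA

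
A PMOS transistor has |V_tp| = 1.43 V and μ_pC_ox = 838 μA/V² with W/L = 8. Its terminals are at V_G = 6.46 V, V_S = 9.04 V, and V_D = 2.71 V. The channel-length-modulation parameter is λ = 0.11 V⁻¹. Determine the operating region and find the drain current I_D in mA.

V_SG = V_S − V_G = 9.04 − 6.46 = 2.58 V; V_SD = V_S − V_D = 9.04 − 2.71 = 6.33 V.
k_p = μ_pC_ox · (W/L) = 6.704 mA/V².
V_ov = V_SG − |V_tp| = 2.58 − 1.43 = 1.15 V.
Since V_SD = 6.33 V ≥ V_ov = 1.15 V, the device is in saturation.
I_D = ½ k_p V_ov² (1 + λ V_SD) = 0.5 × 6.704 × 1.15² × (1 + 0.11 × 6.33) = 7.52 mA.

Saturation; I_D = 7.52 mA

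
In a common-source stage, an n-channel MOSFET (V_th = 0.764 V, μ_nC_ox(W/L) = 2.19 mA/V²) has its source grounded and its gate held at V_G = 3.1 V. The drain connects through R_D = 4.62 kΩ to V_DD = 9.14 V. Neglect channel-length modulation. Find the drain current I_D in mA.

I_D = 1.89 mA

V_GS = V_G = 3.1 V, so V_ov = 3.1 − 0.764 = 2.34 V.
Assume saturation: I_D = ½ k_n V_ov² = 0.5 × 2.19 × 2.34² = 5.98 mA, giving V_DS = V_DD − I_D R_D = 9.14 − 5.98 × 4.62 = -18.5 V.
But -18.5 V < V_ov = 2.34 V, so the device is actually in triode.
In triode I_D = k_n[V_ov V_DS − ½ V_DS²] and I_D = (V_DD − V_DS)/R_D. Equating: 5.06 V_DS² − 24.64 V_DS + 9.14 = 0, giving V_DS = 0.405 V (the root below V_ov).
I_D = (9.14 − 0.405) / 4.62 = 1.89 mA.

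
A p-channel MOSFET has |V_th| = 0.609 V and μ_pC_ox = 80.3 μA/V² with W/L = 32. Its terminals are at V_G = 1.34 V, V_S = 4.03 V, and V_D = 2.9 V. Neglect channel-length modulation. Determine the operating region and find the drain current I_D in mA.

Triode; I_D = 4.40 mA

V_SG = V_S − V_G = 4.03 − 1.34 = 2.69 V; V_SD = V_S − V_D = 4.03 − 2.9 = 1.13 V.
k_p = μ_pC_ox · (W/L) = 2.57 mA/V².
V_ov = V_SG − |V_th| = 2.69 − 0.609 = 2.08 V.
Since V_SD = 1.13 V < V_ov = 2.08 V, the device is in the triode region.
I_D = k_p [V_ov · V_SD − ½ V_SD²] = 2.57 × [2.08 × 1.13 − 0.5 × 1.13²] = 4.4 mA.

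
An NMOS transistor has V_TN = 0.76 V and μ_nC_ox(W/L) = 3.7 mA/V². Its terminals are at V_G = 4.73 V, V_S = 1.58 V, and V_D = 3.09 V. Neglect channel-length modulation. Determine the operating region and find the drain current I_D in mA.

Triode; I_D = 9.13 mA

V_GS = V_G − V_S = 4.73 − 1.58 = 3.15 V; V_DS = V_D − V_S = 3.09 − 1.58 = 1.51 V.
V_ov = V_GS − V_TN = 3.15 − 0.76 = 2.39 V.
Since V_DS = 1.51 V < V_ov = 2.39 V, the device is in the triode region.
I_D = k_n [V_ov · V_DS − ½ V_DS²] = 3.7 × [2.39 × 1.51 − 0.5 × 1.51²] = 9.13 mA.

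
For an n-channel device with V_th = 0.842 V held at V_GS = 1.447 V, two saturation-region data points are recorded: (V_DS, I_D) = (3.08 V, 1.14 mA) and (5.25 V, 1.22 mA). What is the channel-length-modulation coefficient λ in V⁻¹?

With V_GS fixed, I_D ∝ (1 + λ V_DS) in saturation, so I_D2/I_D1 = (1 + λ V_DS2)/(1 + λ V_DS1).
1.22/1.14 = 1.07 = (1 + 5.25 λ)/(1 + 3.08 λ).
Solving: λ (I_D1 V_DS2 − I_D2 V_DS1) = I_D2 − I_D1, so λ = (1.22 − 1.14) / (1.14 × 5.25 − 1.22 × 3.08) = 0.08 / 2.23 = 0.0359 V⁻¹.

λ = 0.0359 V⁻¹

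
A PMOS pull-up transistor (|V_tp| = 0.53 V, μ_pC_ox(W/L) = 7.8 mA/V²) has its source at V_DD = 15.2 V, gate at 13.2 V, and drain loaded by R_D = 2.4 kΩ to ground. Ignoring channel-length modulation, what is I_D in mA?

V_SG = V_DD − V_G = 15.2 − 13.2 = 2 V, so V_ov = 2 − 0.53 = 1.47 V.
Assume saturation: I_D = ½ k_p V_ov² = 0.5 × 7.8 × 1.47² = 8.43 mA, giving V_SD = V_DD − I_D R_D = 15.2 − 8.43 × 2.4 = -5.03 V.
But -5.03 V < V_ov = 1.47 V, so the device is actually in triode.
In triode I_D = k_p[V_ov V_SD − ½ V_SD²] and I_D = (V_DD − V_SD)/R_D. Equating: 9.36 V_SD² − 28.52 V_SD + 15.2 = 0, giving V_SD = 0.689 V (the root below V_ov).
I_D = (15.2 − 0.689) / 2.4 = 6.05 mA.

I_D = 6.05 mA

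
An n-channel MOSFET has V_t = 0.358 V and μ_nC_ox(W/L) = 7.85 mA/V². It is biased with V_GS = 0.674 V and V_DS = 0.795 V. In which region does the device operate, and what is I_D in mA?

Saturation; I_D = 0.392 mA

V_ov = V_GS − V_t = 0.674 − 0.358 = 0.316 V.
Since V_DS = 0.795 V ≥ V_ov = 0.316 V, the device is in saturation.
I_D = ½ k_n V_ov² = 0.5 × 7.85 × 0.316² = 0.392 mA.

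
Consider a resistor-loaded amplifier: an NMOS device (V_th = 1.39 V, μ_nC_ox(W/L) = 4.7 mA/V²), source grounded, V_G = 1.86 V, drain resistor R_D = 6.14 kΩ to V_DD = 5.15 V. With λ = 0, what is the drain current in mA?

V_GS = V_G = 1.86 V, so V_ov = 1.86 − 1.39 = 0.47 V.
Assume saturation: I_D = ½ k_n V_ov² = 0.5 × 4.7 × 0.47² = 0.519 mA, giving V_DS = V_DD − I_D R_D = 5.15 − 0.519 × 6.14 = 1.96 V.
V_DS = 1.96 V ≥ V_ov = 0.47 V, confirming saturation.

I_D = 0.519 mA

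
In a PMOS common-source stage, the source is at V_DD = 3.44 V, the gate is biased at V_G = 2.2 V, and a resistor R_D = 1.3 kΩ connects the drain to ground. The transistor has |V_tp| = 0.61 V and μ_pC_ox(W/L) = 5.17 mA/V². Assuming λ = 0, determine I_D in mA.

V_SG = V_DD − V_G = 3.44 − 2.2 = 1.24 V, so V_ov = 1.24 − 0.61 = 0.63 V.
Assume saturation: I_D = ½ k_p V_ov² = 0.5 × 5.17 × 0.63² = 1.03 mA, giving V_SD = V_DD − I_D R_D = 3.44 − 1.03 × 1.3 = 2.11 V.
V_SD = 2.11 V ≥ V_ov = 0.63 V, confirming saturation.

I_D = 1.03 mA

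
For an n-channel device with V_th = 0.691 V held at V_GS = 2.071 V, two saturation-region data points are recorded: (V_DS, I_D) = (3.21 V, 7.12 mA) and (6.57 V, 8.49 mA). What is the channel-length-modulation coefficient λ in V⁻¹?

λ = 0.0702 V⁻¹

With V_GS fixed, I_D ∝ (1 + λ V_DS) in saturation, so I_D2/I_D1 = (1 + λ V_DS2)/(1 + λ V_DS1).
8.49/7.12 = 1.192 = (1 + 6.57 λ)/(1 + 3.21 λ).
Solving: λ (I_D1 V_DS2 − I_D2 V_DS1) = I_D2 − I_D1, so λ = (8.49 − 7.12) / (7.12 × 6.57 − 8.49 × 3.21) = 1.37 / 19.5 = 0.0702 V⁻¹.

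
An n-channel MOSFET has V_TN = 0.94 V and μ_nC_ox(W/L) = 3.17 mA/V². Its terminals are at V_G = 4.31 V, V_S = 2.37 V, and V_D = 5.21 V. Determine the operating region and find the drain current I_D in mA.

V_GS = V_G − V_S = 4.31 − 2.37 = 1.94 V; V_DS = V_D − V_S = 5.21 − 2.37 = 2.84 V.
V_ov = V_GS − V_TN = 1.94 − 0.94 = 1 V.
Since V_DS = 2.84 V ≥ V_ov = 1 V, the device is in saturation.
I_D = ½ k_n V_ov² = 0.5 × 3.17 × 1² = 1.58 mA.

Saturation; I_D = 1.58 mA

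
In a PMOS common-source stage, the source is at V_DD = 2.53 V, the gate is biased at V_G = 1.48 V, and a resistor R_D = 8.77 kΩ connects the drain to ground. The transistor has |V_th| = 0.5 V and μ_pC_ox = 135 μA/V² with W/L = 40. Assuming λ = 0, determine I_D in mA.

V_SG = V_DD − V_G = 2.53 − 1.48 = 1.05 V, so V_ov = 1.05 − 0.5 = 0.55 V.
k_p = μ_pC_ox · (W/L) = 5.4 mA/V².
Assume saturation: I_D = ½ k_p V_ov² = 0.5 × 5.4 × 0.55² = 0.817 mA, giving V_SD = V_DD − I_D R_D = 2.53 − 0.817 × 8.77 = -4.63 V.
But -4.63 V < V_ov = 0.55 V, so the device is actually in triode.
In triode I_D = k_p[V_ov V_SD − ½ V_SD²] and I_D = (V_DD − V_SD)/R_D. Equating: 23.7 V_SD² − 27.05 V_SD + 2.53 = 0, giving V_SD = 0.103 V (the root below V_ov).
I_D = (2.53 − 0.103) / 8.77 = 0.277 mA.

I_D = 0.277 mA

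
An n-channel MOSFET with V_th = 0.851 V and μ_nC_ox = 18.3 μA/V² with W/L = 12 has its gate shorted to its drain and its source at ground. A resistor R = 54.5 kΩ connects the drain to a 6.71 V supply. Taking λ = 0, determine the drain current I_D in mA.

I_D = 0.0908 mA

With gate tied to drain, V_GS = V_DS ≥ V_GS − V_th, so the device is in saturation.
k_n = μ_nC_ox · (W/L) = 0.2196 mA/V².
KCL at the drain: ½ k_n (V_GS − V_th)² = (V_DD − V_GS)/R.
Let x = V_GS − 0.851. Then 5.98 x² + x − 5.859 = 0, giving x = 0.909 V (positive root), so V_GS = 1.76 V.
I_D = (V_DD − V_GS)/R = (6.71 − 1.76) / 54.5 = 0.0908 mA.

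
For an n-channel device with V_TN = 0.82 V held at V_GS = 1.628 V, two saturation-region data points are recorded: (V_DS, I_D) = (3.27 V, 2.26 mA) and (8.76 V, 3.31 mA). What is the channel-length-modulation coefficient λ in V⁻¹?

λ = 0.117 V⁻¹

With V_GS fixed, I_D ∝ (1 + λ V_DS) in saturation, so I_D2/I_D1 = (1 + λ V_DS2)/(1 + λ V_DS1).
3.31/2.26 = 1.465 = (1 + 8.76 λ)/(1 + 3.27 λ).
Solving: λ (I_D1 V_DS2 − I_D2 V_DS1) = I_D2 − I_D1, so λ = (3.31 − 2.26) / (2.26 × 8.76 − 3.31 × 3.27) = 1.05 / 8.97 = 0.117 V⁻¹.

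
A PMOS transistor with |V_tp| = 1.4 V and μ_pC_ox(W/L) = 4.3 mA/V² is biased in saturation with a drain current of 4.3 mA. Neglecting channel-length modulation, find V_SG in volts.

V_SG = 2.81 V

In saturation I_D = ½ k_p (V_SG − |V_tp|)², so V_SG − |V_tp| = √(2 I_D / k_p) = √(2 × 4.3 / 4.3) = 1.41 V.
V_SG = 1.4 + 1.41 = 2.81 V.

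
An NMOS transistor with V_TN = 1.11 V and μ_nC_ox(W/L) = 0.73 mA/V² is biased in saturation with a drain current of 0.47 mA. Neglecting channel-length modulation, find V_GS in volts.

V_GS = 2.24 V

In saturation I_D = ½ k_n (V_GS − V_TN)², so V_GS − V_TN = √(2 I_D / k_n) = √(2 × 0.47 / 0.73) = 1.13 V.
V_GS = 1.11 + 1.13 = 2.24 V.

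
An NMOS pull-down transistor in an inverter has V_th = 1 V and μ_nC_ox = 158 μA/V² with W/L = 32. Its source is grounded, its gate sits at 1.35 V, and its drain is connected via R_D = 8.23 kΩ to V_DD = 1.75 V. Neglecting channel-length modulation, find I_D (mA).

V_GS = V_G = 1.35 V, so V_ov = 1.35 − 1 = 0.35 V.
k_n = μ_nC_ox · (W/L) = 5.056 mA/V².
Assume saturation: I_D = ½ k_n V_ov² = 0.5 × 5.056 × 0.35² = 0.31 mA, giving V_DS = V_DD − I_D R_D = 1.75 − 0.31 × 8.23 = -0.799 V.
But -0.799 V < V_ov = 0.35 V, so the device is actually in triode.
In triode I_D = k_n[V_ov V_DS − ½ V_DS²] and I_D = (V_DD − V_DS)/R_D. Equating: 20.8 V_DS² − 15.56 V_DS + 1.75 = 0, giving V_DS = 0.138 V (the root below V_ov).
I_D = (1.75 − 0.138) / 8.23 = 0.196 mA.

I_D = 0.196 mA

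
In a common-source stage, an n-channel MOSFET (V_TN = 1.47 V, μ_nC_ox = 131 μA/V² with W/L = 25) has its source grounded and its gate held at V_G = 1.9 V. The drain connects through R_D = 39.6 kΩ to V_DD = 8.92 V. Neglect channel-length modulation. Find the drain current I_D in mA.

V_GS = V_G = 1.9 V, so V_ov = 1.9 − 1.47 = 0.43 V.
k_n = μ_nC_ox · (W/L) = 3.275 mA/V².
Assume saturation: I_D = ½ k_n V_ov² = 0.5 × 3.275 × 0.43² = 0.303 mA, giving V_DS = V_DD − I_D R_D = 8.92 − 0.303 × 39.6 = -3.07 V.
But -3.07 V < V_ov = 0.43 V, so the device is actually in triode.
In triode I_D = k_n[V_ov V_DS − ½ V_DS²] and I_D = (V_DD − V_DS)/R_D. Equating: 64.8 V_DS² − 56.77 V_DS + 8.92 = 0, giving V_DS = 0.205 V (the root below V_ov).
I_D = (8.92 − 0.205) / 39.6 = 0.22 mA.

I_D = 0.220 mA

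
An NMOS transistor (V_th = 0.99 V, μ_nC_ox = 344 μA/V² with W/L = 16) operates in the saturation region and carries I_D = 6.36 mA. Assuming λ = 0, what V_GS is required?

V_GS = 2.51 V

k_n = μ_nC_ox · (W/L) = 5.504 mA/V².
In saturation I_D = ½ k_n (V_GS − V_th)², so V_GS − V_th = √(2 I_D / k_n) = √(2 × 6.36 / 5.504) = 1.52 V.
V_GS = 0.99 + 1.52 = 2.51 V.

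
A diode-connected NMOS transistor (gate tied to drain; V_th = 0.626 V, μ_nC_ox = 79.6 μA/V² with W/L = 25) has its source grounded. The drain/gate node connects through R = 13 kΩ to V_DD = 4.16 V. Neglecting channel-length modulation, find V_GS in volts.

V_GS = 1.11 V

With gate tied to drain, V_GS = V_DS ≥ V_GS − V_th, so the device is in saturation.
k_n = μ_nC_ox · (W/L) = 1.99 mA/V².
KCL at the drain: ½ k_n (V_GS − V_th)² = (V_DD − V_GS)/R.
Let x = V_GS − 0.626. Then 12.9 x² + x − 3.534 = 0, giving x = 0.485 V (positive root), so V_GS = 1.11 V.
I_D = (V_DD − V_GS)/R = (4.16 − 1.11) / 13 = 0.235 mA.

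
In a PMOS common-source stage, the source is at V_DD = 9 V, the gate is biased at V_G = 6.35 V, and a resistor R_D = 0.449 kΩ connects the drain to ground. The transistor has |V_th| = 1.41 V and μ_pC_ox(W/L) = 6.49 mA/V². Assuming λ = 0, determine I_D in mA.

V_SG = V_DD − V_G = 9 − 6.35 = 2.65 V, so V_ov = 2.65 − 1.41 = 1.24 V.
Assume saturation: I_D = ½ k_p V_ov² = 0.5 × 6.49 × 1.24² = 4.99 mA, giving V_SD = V_DD − I_D R_D = 9 − 4.99 × 0.449 = 6.76 V.
V_SD = 6.76 V ≥ V_ov = 1.24 V, confirming saturation.

I_D = 4.99 mA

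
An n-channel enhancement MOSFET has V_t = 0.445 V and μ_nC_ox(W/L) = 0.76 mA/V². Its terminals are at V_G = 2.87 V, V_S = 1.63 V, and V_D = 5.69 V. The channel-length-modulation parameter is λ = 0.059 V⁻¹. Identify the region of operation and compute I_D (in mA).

V_GS = V_G − V_S = 2.87 − 1.63 = 1.24 V; V_DS = V_D − V_S = 5.69 − 1.63 = 4.06 V.
V_ov = V_GS − V_t = 1.24 − 0.445 = 0.795 V.
Since V_DS = 4.06 V ≥ V_ov = 0.795 V, the device is in saturation.
I_D = ½ k_n V_ov² (1 + λ V_DS) = 0.5 × 0.76 × 0.795² × (1 + 0.059 × 4.06) = 0.298 mA.

Saturation; I_D = 0.298 mA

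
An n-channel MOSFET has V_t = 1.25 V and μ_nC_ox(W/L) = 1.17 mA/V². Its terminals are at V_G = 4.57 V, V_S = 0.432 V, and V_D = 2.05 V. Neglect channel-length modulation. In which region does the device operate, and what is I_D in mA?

V_GS = V_G − V_S = 4.57 − 0.432 = 4.14 V; V_DS = V_D − V_S = 2.05 − 0.432 = 1.62 V.
V_ov = V_GS − V_t = 4.14 − 1.25 = 2.89 V.
Since V_DS = 1.62 V < V_ov = 2.89 V, the device is in the triode region.
I_D = k_n [V_ov · V_DS − ½ V_DS²] = 1.17 × [2.89 × 1.62 − 0.5 × 1.62²] = 3.94 mA.

Triode; I_D = 3.94 mA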